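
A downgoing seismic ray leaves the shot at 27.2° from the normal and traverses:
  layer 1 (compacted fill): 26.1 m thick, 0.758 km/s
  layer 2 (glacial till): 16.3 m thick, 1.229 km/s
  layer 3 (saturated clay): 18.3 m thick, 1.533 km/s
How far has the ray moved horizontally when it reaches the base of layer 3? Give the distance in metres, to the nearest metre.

76 m

Apply Snell's law at each interface; in layer i the horizontal offset is hᵢ·tan θᵢ.
Layer 1: θ = 27.20°; offset = 26.1·tan 27.20° = 13.414 m.
Layer 2: sin θ = 1.229·sin 27.2°/0.758 = 0.7411, θ = 47.83°; offset = 16.3·tan 47.83° = 17.994 m.
Layer 3: sin θ = 1.533·sin 27.2°/0.758 = 0.9244, θ = 67.59°; offset = 18.3·tan 67.59° = 44.367 m.
Total horizontal offset = 75.774 m.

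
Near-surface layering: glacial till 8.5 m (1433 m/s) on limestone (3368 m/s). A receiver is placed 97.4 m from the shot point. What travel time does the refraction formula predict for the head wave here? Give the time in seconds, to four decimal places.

θ_c = arcsin(V₁/V₂) = arcsin(1433/3368) = 25.18°, cos θ_c = 0.9050.
Intercept time tᵢ = 2h cos θ_c / V₁ = 2·8.5·0.9050/1433 = 0.01074 s.
t = x/V₂ + tᵢ = 97.4/3368 + 0.01074 = 0.03966 s.

0.0397 s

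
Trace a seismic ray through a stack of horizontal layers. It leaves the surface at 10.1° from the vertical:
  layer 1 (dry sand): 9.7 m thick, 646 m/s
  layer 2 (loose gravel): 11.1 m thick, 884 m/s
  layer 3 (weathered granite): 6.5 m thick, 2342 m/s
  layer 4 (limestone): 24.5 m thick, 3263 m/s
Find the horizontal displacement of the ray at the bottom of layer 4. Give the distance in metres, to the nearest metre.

Ray parameter p = sin 10.1° / 646 m/s = 2.7147e-04 s/m.
Layer 1: θ = 10.10°; offset = 9.7·tan 10.10° = 1.728 m.
Layer 2: sin θ = p·884 = 0.2400 → θ = 13.89°; offset = 11.1·tan 13.89° = 2.744 m.
Layer 3: sin θ = p·2342 = 0.6358 → θ = 39.48°; offset = 6.5·tan 39.48° = 5.354 m.
Layer 4: sin θ = p·3263 = 0.8858 → θ = 62.35°; offset = 24.5·tan 62.35° = 46.763 m.
Total horizontal offset = 56.589 m.

57 m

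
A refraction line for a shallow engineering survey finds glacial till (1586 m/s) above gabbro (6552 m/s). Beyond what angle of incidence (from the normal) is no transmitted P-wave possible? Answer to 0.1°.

14.0°

At critical incidence the refracted ray runs along the interface (θ₂ = 90°), so sin θ_c = V₁/V₂.
θ_c = arcsin(1586/6552) = arcsin 0.2421 = 14.01°.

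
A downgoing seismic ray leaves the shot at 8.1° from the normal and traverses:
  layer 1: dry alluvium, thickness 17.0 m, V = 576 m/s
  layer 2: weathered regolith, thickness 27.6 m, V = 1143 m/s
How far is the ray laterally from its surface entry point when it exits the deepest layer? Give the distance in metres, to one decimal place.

Ray parameter p = sin 8.1° / 576 m/s = 2.4462e-04 s/m.
Layer 1: θ = 8.10°; offset = 17.0·tan 8.10° = 2.419 m.
Layer 2: sin θ = p·1143 = 0.2796 → θ = 16.24°; offset = 27.6·tan 16.24° = 8.038 m.
Summing the layer offsets gives 10.457 m.

10.5 m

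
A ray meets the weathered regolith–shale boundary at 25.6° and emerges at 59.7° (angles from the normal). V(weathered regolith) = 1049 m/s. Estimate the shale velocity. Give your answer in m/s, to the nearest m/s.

2096 m/s

sin 25.6° = 0.4321; sin 59.7° = 0.8634.
V₂ = V₁·(sin θ₂/sin θ₁) = 1049·(0.8634/0.4321) = 2096.12 m/s.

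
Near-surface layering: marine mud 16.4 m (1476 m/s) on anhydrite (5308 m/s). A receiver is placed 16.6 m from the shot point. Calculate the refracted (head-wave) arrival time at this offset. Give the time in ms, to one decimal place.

t = x/V₂ + 2h·√(V₂²−V₁²)/(V₁V₂).
√(V₂²−V₁²) = √(5308²−1476²) = 5098.7 m/s; delay term = 2·16.4·5098.7/(1476·5308) = 0.02135 s.
t = 16.6/5308 + 0.02135 = 0.02447 s.

24.5 ms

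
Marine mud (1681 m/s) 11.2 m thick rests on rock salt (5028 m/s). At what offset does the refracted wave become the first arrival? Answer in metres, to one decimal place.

θ_c = arcsin(1681/5028) = 19.53°, so cos θ_c = 0.9425 and tᵢ = 2h cos θ_c/V₁ = 0.0126 s.
At crossover x/V₁ = x/V₂ + tᵢ ⇒ x = tᵢ/(1/V₁ − 1/V₂) = 0.01256/(5.9488e-04 − 1.9889e-04) = 31.71 m.

31.7 m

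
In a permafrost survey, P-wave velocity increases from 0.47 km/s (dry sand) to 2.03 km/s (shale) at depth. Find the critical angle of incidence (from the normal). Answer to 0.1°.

13.4°

At critical incidence the refracted ray runs along the interface (θ₂ = 90°), so sin θ_c = V₁/V₂.
θ_c = arcsin(0.47/2.03) = arcsin 0.2315 = 13.39°.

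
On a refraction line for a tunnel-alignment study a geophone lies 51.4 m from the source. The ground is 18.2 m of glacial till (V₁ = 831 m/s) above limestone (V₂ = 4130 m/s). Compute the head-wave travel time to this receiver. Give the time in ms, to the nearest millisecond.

55 ms

t = x/V₂ + 2h·√(V₂²−V₁²)/(V₁V₂).
√(V₂²−V₁²) = √(4130²−831²) = 4045.5 m/s; delay term = 2·18.2·4045.5/(831·4130) = 0.04291 s.
t = 51.4/4130 + 0.04291 = 0.05535 s.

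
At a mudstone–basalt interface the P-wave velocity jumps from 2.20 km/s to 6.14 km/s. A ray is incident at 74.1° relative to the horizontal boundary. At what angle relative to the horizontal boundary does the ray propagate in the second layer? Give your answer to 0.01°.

Angle from the normal: 90° − 74.1° = 15.9°.
sin θ₁/V₁ = sin θ₂/V₂ ⇒ sin θ₂ = 6.14·sin 15.9°/2.20 = 6.14·0.2740/2.20 = 0.7646.
θ₂ = arcsin 0.7646 = 49.87° from the normal.
From the interface: 90° − 49.87° = 40.13°.

40.13°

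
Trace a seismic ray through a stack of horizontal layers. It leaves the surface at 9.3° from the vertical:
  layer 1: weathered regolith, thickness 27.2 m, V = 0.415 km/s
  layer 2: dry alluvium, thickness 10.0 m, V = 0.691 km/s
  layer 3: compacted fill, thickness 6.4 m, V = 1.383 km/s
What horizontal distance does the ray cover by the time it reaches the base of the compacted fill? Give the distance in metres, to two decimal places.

11.34 m

Apply Snell's law at each interface; in layer i the horizontal offset is hᵢ·tan θᵢ.
Layer 1: θ = 9.30°; offset = 27.2·tan 9.30° = 4.4542 m.
Layer 2: sin θ = 0.691·sin 9.3°/0.415 = 0.2691, θ = 15.61°; offset = 10.0·tan 15.61° = 2.7938 m.
Layer 3: sin θ = 1.383·sin 9.3°/0.415 = 0.5385, θ = 32.58°; offset = 6.4·tan 32.58° = 4.0906 m.
Σ offsets = 11.3386 m.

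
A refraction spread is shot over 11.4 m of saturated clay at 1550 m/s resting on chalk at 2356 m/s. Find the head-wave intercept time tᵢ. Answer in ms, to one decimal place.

tᵢ = 2h·√(V₂²−V₁²)/(V₁V₂).
√(V₂²−V₁²) = √(2356²−1550²) = 1774.3 m/s.
tᵢ = 2·11.4·1774.3/(1550·2356) = 0.01108 s.

11.1 ms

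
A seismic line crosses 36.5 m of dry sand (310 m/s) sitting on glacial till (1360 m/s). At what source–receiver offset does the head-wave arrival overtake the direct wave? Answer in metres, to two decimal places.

x_cross = 2h·√((V₂+V₁)/(V₂−V₁)).
(V₂+V₁)/(V₂−V₁) = (1360+310)/(1360−310) = 1.5905; √ = 1.2611.
x_cross = 2·36.5·1.2611 = 92.06 m.

92.06 m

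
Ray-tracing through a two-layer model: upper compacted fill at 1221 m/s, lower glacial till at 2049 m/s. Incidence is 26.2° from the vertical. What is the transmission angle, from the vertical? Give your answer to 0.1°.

Snell's law: sin θ₂ = (V₂/V₁)·sin θ₁ = (2049/1221)·sin 26.2° = 0.7409.
θ₂ = sin⁻¹(0.7409) = 47.81° (from vertical).

47.8°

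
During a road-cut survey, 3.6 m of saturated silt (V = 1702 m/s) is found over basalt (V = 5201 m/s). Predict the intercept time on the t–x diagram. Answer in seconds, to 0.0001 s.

tᵢ = 2h·√(V₂²−V₁²)/(V₁V₂).
√(V₂²−V₁²) = √(5201²−1702²) = 4914.6 m/s.
tᵢ = 2·3.6·4914.6/(1702·5201) = 0.00400 s.

0.0040 s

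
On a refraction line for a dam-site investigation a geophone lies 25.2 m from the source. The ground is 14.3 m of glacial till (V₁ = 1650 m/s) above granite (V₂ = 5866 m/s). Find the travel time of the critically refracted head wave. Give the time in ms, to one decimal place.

20.9 ms

t = x/V₂ + 2h·√(V₂²−V₁²)/(V₁V₂).
√(V₂²−V₁²) = √(5866²−1650²) = 5629.2 m/s; delay term = 2·14.3·5629.2/(1650·5866) = 0.01663 s.
t = 25.2/5866 + 0.01663 = 0.02093 s.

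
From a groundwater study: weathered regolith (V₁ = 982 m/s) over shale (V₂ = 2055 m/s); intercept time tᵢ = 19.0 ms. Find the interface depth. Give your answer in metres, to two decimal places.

h = tᵢ·V₁·V₂ / (2·√(V₂²−V₁²)).
√(V₂²−V₁²) = √(2055² − 982²) = 1805.2 m/s.
h = 0.019 s × 982 × 2055 / (2 × 1805.2) = 10.62 m.

10.62 m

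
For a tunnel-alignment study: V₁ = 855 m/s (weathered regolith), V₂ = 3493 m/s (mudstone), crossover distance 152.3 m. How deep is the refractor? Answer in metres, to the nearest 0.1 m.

x_cross = 2h·√((V₂+V₁)/(V₂−V₁)) → h = x_cross / (2·√((V₂+V₁)/(V₂−V₁))).
√((V₂+V₁)/(V₂−V₁)) = √((3493+855)/(3493−855)) = 1.2838.
h = 152.3 / (2·1.2838) = 59.31 m.

59.3 m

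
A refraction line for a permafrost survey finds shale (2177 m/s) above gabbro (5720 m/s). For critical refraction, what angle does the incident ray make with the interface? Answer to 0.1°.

Critical incidence: sin θ_c = V₁/V₂ = 2177/5720 = 0.3806.
θ_c = arcsin 0.3806 = 22.37°.
Measured from the interface: 90° − 22.37° = 67.63°.

67.6°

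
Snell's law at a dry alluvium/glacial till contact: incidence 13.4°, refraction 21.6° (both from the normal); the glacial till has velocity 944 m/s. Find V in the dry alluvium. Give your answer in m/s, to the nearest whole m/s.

sin 13.4° = 0.2317; sin 21.6° = 0.3681.
V₁ = V₂·(sin θ₁/sin θ₂) = 944·(0.2317/0.3681) = 594.28 m/s.

594 m/s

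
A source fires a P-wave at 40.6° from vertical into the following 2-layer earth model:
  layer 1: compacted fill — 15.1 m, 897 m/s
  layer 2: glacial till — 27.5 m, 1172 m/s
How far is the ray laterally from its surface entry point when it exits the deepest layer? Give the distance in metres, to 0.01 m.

Apply Snell's law at each interface; in layer i the horizontal offset is hᵢ·tan θᵢ.
Layer 1: θ = 40.60°; offset = 15.1·tan 40.60° = 12.9423 m.
Layer 2: sin θ = 1172·sin 40.6°/897 = 0.8503, θ = 58.24°; offset = 27.5·tan 58.24° = 44.4272 m.
Σ offsets = 57.3695 m.

57.37 m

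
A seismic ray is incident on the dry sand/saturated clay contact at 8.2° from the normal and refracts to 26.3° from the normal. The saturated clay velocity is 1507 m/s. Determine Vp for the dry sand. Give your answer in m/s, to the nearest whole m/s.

sin 8.2° = 0.1426; sin 26.3° = 0.4431.
V₁ = V₂·(sin θ₁/sin θ₂) = 1507·(0.1426/0.4431) = 485.12 m/s.

485 m/s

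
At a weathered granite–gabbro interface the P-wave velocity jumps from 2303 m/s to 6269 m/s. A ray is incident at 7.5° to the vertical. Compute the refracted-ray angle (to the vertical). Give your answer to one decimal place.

20.8°

sin θ₁/V₁ = sin θ₂/V₂ ⇒ sin θ₂ = 6269·sin 7.5°/2303 = 6269·0.1305/2303 = 0.3553.
θ₂ = arcsin 0.3553 = 20.81° from the normal.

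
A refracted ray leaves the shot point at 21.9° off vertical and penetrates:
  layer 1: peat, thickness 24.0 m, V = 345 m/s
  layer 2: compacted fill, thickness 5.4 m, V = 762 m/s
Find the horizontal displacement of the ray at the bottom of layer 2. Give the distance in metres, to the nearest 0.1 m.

17.5 m

p = sin θ₁/V₁ = sin 21.9°/345 = 1.0811e-03 s/m is conserved through the stack.
Layer 1: θ = 21.90°; offset = 24.0·tan 21.90° = 9.648 m.
Layer 2: sin θ = p·762 = 0.8238 → θ = 55.47°; offset = 5.4·tan 55.47° = 7.848 m.
Summing the layer offsets gives 17.496 m.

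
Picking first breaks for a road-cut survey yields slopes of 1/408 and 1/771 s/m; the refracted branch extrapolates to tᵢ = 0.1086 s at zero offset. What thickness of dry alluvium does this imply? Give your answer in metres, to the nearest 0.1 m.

h = tᵢ·V₁·V₂ / (2·√(V₂²−V₁²)).
√(V₂²−V₁²) = √(771² − 408²) = 654.2 m/s.
h = 0.1086 s × 408 × 771 / (2 × 654.2) = 26.11 m.

26.1 m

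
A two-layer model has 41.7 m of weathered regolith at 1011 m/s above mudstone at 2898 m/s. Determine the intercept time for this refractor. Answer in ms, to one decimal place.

tᵢ = 2h·√(V₂²−V₁²)/(V₁V₂).
√(V₂²−V₁²) = √(2898²−1011²) = 2715.9 m/s.
tᵢ = 2·41.7·2715.9/(1011·2898) = 0.07731 s.

77.3 ms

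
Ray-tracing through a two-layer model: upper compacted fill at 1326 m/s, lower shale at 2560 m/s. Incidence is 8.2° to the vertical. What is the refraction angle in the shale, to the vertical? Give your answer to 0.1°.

16.0°

sin θ₁/V₁ = sin θ₂/V₂ ⇒ sin θ₂ = 2560·sin 8.2°/1326 = 2560·0.1426/1326 = 0.2754.
θ₂ = arcsin 0.2754 = 15.98° from the normal.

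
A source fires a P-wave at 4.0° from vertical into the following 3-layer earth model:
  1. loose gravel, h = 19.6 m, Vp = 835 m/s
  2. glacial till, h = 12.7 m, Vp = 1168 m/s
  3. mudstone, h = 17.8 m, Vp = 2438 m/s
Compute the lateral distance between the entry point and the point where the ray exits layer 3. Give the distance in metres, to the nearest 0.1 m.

Ray parameter p = sin 4.0° / 835 m/s = 8.3541e-05 s/m.
Layer 1: θ = 4.00°; offset = 19.6·tan 4.00° = 1.371 m.
Layer 2: sin θ = p·1168 = 0.0976 → θ = 5.60°; offset = 12.7·tan 5.60° = 1.245 m.
Layer 3: sin θ = p·2438 = 0.2037 → θ = 11.75°; offset = 17.8·tan 11.75° = 3.703 m.
Total horizontal offset = 6.319 m.

6.3 m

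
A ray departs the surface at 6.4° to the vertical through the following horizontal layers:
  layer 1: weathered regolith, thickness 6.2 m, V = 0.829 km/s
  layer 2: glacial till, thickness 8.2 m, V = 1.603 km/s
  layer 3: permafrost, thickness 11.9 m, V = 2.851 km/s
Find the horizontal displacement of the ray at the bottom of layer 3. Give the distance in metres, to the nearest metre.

p = sin θ₁/V₁ = sin 6.4°/0.829 = 1.3446e-01 s/km is conserved through the stack.
Layer 1: θ = 6.40°; offset = 6.2·tan 6.40° = 0.695 m.
Layer 2: sin θ = p·1.603 = 0.2155 → θ = 12.45°; offset = 8.2·tan 12.45° = 1.810 m.
Layer 3: sin θ = p·2.851 = 0.3834 → θ = 22.54°; offset = 11.9·tan 22.54° = 4.939 m.
Σ offsets = 7.445 m.

7 m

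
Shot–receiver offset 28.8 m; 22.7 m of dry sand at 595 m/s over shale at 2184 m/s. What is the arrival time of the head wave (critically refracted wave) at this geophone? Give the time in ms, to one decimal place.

t = x/V₂ + 2h·√(V₂²−V₁²)/(V₁V₂).
√(V₂²−V₁²) = √(2184²−595²) = 2101.4 m/s; delay term = 2·22.7·2101.4/(595·2184) = 0.07342 s.
t = 28.8/2184 + 0.07342 = 0.08660 s.

86.6 ms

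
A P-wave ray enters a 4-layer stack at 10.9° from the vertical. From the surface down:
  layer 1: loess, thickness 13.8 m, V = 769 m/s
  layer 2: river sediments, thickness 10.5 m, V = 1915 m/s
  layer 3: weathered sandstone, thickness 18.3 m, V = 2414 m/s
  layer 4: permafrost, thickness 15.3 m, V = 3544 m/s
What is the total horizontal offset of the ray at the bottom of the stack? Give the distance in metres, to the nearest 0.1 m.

Ray parameter p = sin 10.9° / 769 m/s = 2.4590e-04 s/m.
Layer 1: θ = 10.90°; offset = 13.8·tan 10.90° = 2.657 m.
Layer 2: sin θ = p·1915 = 0.4709 → θ = 28.09°; offset = 10.5·tan 28.09° = 5.605 m.
Layer 3: sin θ = p·2414 = 0.5936 → θ = 36.41°; offset = 18.3·tan 36.41° = 13.498 m.
Layer 4: sin θ = p·3544 = 0.8715 → θ = 60.63°; offset = 15.3·tan 60.63° = 27.185 m.
Total horizontal offset = 48.946 m.

48.9 m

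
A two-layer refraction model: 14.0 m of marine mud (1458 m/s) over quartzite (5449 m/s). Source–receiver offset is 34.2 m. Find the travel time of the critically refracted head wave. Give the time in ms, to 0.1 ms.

θ_c = arcsin(V₁/V₂) = arcsin(1458/5449) = 15.52°, cos θ_c = 0.9635.
Intercept time tᵢ = 2h cos θ_c / V₁ = 2·14.0·0.9635/1458 = 0.01850 s.
t = x/V₂ + tᵢ = 34.2/5449 + 0.01850 = 0.02478 s.

24.8 ms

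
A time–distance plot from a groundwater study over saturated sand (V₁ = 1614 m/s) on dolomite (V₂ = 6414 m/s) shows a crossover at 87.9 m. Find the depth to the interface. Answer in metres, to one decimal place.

x_cross = 2h·√((V₂+V₁)/(V₂−V₁)) → h = x_cross / (2·√((V₂+V₁)/(V₂−V₁))).
√((V₂+V₁)/(V₂−V₁)) = √((6414+1614)/(6414−1614)) = 1.2933.
h = 87.9 / (2·1.2933) = 33.98 m.

34.0 m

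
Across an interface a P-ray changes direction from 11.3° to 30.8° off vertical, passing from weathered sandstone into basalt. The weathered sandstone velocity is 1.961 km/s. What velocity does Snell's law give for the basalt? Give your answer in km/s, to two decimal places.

Snell's law: sin 11.3°/V₁ = sin 30.8°/V₂.
V₂ = V₁·sin 30.8°/sin 11.3° = 1.961 × 2.6132 = 5.12 km/s.

5.12 km/s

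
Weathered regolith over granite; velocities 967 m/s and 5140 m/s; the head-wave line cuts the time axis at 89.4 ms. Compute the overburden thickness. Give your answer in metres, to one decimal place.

44.0 m

h = tᵢ·V₁·V₂ / (2·√(V₂²−V₁²)).
√(V₂²−V₁²) = √(5140² − 967²) = 5048.2 m/s.
h = 0.0894 s × 967 × 5140 / (2 × 5048.2) = 44.01 m.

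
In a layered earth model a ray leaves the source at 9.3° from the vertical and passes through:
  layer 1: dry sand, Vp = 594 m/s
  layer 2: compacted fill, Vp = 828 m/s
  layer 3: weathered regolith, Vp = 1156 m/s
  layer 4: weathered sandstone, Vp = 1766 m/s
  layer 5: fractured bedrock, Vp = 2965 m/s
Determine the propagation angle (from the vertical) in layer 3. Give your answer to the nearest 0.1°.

Snell's law across each interface conserves sin θ / V, so sin θ_3 = V_3·sin θ₁/V₁.
sin θ_3 = 1156 × sin 9.3° / 594 = 0.3145.
θ_3 = arcsin 0.3145 = 18.33°.

18.3°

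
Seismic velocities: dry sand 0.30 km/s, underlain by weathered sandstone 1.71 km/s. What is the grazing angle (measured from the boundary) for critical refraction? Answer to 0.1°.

Critical incidence: sin θ_c = V₁/V₂ = 0.30/1.71 = 0.1754.
θ_c = arcsin 0.1754 = 10.10°.
Measured from the interface: 90° − 10.10° = 79.90°.

79.9°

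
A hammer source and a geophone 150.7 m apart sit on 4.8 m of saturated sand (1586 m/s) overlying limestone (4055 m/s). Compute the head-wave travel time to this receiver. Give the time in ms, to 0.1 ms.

θ_c = arcsin(V₁/V₂) = arcsin(1586/4055) = 23.02°, cos θ_c = 0.9203.
Intercept time tᵢ = 2h cos θ_c / V₁ = 2·4.8·0.9203/1586 = 0.00557 s.
t = x/V₂ + tᵢ = 150.7/4055 + 0.00557 = 0.04273 s.

42.7 ms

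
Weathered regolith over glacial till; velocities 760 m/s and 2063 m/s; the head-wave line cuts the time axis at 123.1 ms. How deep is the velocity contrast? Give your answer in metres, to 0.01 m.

50.32 m

h = tᵢ·V₁·V₂ / (2·√(V₂²−V₁²)).
√(V₂²−V₁²) = √(2063² − 760²) = 1917.9 m/s.
h = 0.1231 s × 760 × 2063 / (2 × 1917.9) = 50.32 m.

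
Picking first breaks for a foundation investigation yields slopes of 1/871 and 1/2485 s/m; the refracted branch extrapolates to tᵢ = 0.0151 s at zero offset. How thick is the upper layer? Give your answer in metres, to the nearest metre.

7 m

h = tᵢ·V₁·V₂ / (2·√(V₂²−V₁²)).
√(V₂²−V₁²) = √(2485² − 871²) = 2327.4 m/s.
h = 0.0151 s × 871 × 2485 / (2 × 2327.4) = 7.02 m.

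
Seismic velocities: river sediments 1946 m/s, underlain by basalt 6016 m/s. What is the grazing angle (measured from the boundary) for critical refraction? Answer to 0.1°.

Critical incidence: sin θ_c = V₁/V₂ = 1946/6016 = 0.3235.
θ_c = arcsin 0.3235 = 18.87°.
Measured from the interface: 90° − 18.87° = 71.13°.

71.1°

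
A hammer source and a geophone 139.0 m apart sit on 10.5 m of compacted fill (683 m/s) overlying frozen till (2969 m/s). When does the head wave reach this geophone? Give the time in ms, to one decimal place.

t = x/V₂ + 2h·√(V₂²−V₁²)/(V₁V₂).
√(V₂²−V₁²) = √(2969²−683²) = 2889.4 m/s; delay term = 2·10.5·2889.4/(683·2969) = 0.02992 s.
t = 139.0/2969 + 0.02992 = 0.07674 s.

76.7 ms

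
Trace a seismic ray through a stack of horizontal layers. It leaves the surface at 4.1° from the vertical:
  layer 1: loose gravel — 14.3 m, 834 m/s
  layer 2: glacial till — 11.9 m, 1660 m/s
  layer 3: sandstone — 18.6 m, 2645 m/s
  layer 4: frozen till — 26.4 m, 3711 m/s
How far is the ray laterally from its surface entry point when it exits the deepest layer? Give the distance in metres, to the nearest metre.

Apply Snell's law at each interface; in layer i the horizontal offset is hᵢ·tan θᵢ.
Layer 1: θ = 4.10°; offset = 14.3·tan 4.10° = 1.025 m.
Layer 2: sin θ = 1660·sin 4.1°/834 = 0.1423, θ = 8.18°; offset = 11.9·tan 8.18° = 1.711 m.
Layer 3: sin θ = 2645·sin 4.1°/834 = 0.2268, θ = 13.11°; offset = 18.6·tan 13.11° = 4.330 m.
Layer 4: sin θ = 3711·sin 4.1°/834 = 0.3181, θ = 18.55°; offset = 26.4·tan 18.55° = 8.859 m.
Summing the layer offsets gives 15.925 m.

16 m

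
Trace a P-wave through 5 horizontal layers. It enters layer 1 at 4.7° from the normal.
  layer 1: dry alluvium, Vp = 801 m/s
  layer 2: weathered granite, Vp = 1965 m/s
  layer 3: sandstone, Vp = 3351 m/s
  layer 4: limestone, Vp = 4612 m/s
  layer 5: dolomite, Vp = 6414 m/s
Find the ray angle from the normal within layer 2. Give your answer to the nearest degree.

Snell's law across each interface conserves sin θ / V, so sin θ_2 = V_2·sin θ₁/V₁.
sin θ_2 = 1965 × sin 4.7° / 801 = 0.2010.
θ_2 = arcsin 0.2010 = 11.60°.

12°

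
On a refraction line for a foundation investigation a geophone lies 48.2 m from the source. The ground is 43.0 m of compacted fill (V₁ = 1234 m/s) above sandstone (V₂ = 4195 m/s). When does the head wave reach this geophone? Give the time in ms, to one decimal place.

θ_c = arcsin(V₁/V₂) = arcsin(1234/4195) = 17.11°, cos θ_c = 0.9558.
Intercept time tᵢ = 2h cos θ_c / V₁ = 2·43.0·0.9558/1234 = 0.06661 s.
t = x/V₂ + tᵢ = 48.2/4195 + 0.06661 = 0.07810 s.

78.1 ms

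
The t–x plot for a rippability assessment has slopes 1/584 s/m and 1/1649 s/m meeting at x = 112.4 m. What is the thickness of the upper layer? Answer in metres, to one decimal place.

x_cross = 2h·√((V₂+V₁)/(V₂−V₁)) → h = x_cross / (2·√((V₂+V₁)/(V₂−V₁))).
√((V₂+V₁)/(V₂−V₁)) = √((1649+584)/(1649−584)) = 1.4480.
h = 112.4 / (2·1.4480) = 38.81 m.

38.8 m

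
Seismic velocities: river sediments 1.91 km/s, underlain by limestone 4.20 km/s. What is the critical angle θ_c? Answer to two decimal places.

Critical incidence: sin θ_c = V₁/V₂ = 1.91/4.20 = 0.4548.
θ_c = arcsin 0.4548 = 27.05°.

27.05°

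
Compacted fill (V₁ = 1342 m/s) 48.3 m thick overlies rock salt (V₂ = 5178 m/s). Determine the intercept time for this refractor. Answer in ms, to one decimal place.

69.5 ms

tᵢ = 2h·√(V₂²−V₁²)/(V₁V₂).
√(V₂²−V₁²) = √(5178²−1342²) = 5001.1 m/s.
tᵢ = 2·48.3·5001.1/(1342·5178) = 0.06952 s.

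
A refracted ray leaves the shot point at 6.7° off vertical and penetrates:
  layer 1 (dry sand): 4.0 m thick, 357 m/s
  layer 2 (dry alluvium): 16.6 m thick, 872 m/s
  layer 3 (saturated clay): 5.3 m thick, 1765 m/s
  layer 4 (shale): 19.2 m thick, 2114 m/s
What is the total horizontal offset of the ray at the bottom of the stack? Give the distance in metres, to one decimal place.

27.5 m

Ray parameter p = sin 6.7° / 357 m/s = 3.2681e-04 s/m.
Layer 1: θ = 6.70°; offset = 4.0·tan 6.70° = 0.470 m.
Layer 2: sin θ = p·872 = 0.2850 → θ = 16.56°; offset = 16.6·tan 16.56° = 4.935 m.
Layer 3: sin θ = p·1765 = 0.5768 → θ = 35.23°; offset = 5.3·tan 35.23° = 3.742 m.
Layer 4: sin θ = p·2114 = 0.6909 → θ = 43.70°; offset = 19.2·tan 43.70° = 18.347 m.
Summing the layer offsets gives 27.495 m.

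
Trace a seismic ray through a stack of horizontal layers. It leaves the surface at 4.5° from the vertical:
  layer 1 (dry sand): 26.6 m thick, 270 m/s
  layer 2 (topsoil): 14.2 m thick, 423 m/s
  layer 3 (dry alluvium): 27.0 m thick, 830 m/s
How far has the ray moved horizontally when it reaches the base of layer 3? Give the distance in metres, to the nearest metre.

11 m

Apply Snell's law at each interface; in layer i the horizontal offset is hᵢ·tan θᵢ.
Layer 1: θ = 4.50°; offset = 26.6·tan 4.50° = 2.093 m.
Layer 2: sin θ = 423·sin 4.5°/270 = 0.1229, θ = 7.06°; offset = 14.2·tan 7.06° = 1.759 m.
Layer 3: sin θ = 830·sin 4.5°/270 = 0.2412, θ = 13.96°; offset = 27.0·tan 13.96° = 6.710 m.
Σ offsets = 10.562 m.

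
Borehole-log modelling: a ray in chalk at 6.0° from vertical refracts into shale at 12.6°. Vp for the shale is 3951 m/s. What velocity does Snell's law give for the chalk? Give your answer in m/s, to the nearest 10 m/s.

1890 m/s

sin 6.0° = 0.1045; sin 12.6° = 0.2181.
V₁ = V₂·(sin θ₁/sin θ₂) = 3951·(0.1045/0.2181) = 1893.21 m/s.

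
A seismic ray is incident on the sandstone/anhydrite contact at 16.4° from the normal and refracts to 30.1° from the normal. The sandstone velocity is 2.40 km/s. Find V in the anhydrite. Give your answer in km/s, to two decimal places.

4.26 km/s

sin 16.4° = 0.2823; sin 30.1° = 0.5015.
V₂ = V₁·(sin θ₂/sin θ₁) = 2.40·(0.5015/0.2823) = 4.26 km/s.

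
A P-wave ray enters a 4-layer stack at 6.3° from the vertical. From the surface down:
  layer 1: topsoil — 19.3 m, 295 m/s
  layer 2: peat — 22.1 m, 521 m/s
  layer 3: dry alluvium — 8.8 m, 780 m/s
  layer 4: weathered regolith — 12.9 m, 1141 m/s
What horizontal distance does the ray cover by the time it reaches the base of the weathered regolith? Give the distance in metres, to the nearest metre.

Apply Snell's law at each interface; in layer i the horizontal offset is hᵢ·tan θᵢ.
Layer 1: θ = 6.30°; offset = 19.3·tan 6.30° = 2.131 m.
Layer 2: sin θ = 521·sin 6.3°/295 = 0.1938, θ = 11.17°; offset = 22.1·tan 11.17° = 4.366 m.
Layer 3: sin θ = 780·sin 6.3°/295 = 0.2901, θ = 16.87°; offset = 8.8·tan 16.87° = 2.668 m.
Layer 4: sin θ = 1141·sin 6.3°/295 = 0.4244, θ = 25.11°; offset = 12.9·tan 25.11° = 6.047 m.
Total horizontal offset = 15.211 m.

15 m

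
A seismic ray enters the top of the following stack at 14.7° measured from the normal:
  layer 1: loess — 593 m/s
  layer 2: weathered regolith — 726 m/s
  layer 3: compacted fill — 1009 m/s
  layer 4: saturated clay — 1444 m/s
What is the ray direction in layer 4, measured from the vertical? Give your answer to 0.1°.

38.2°

Ray parameter p = sin 14.7° / 593 = 4.2792e-04 s/m.
sin θ_4 = p·V_4 = 4.2792e-04 × 1444 = 0.6179.
θ_4 = 38.16° from the vertical.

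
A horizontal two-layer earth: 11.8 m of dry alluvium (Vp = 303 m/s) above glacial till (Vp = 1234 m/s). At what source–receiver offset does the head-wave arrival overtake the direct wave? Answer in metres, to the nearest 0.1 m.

x_cross = 2h·√((V₂+V₁)/(V₂−V₁)).
(V₂+V₁)/(V₂−V₁) = (1234+303)/(1234−303) = 1.6509; √ = 1.2849.
x_cross = 2·11.8·1.2849 = 30.32 m.

30.3 m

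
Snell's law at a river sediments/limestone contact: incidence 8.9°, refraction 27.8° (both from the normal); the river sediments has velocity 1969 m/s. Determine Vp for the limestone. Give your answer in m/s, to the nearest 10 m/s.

Snell's law: sin 8.9°/V₁ = sin 27.8°/V₂.
V₂ = V₁·sin 27.8°/sin 8.9° = 1969 × 3.0146 = 5935.71 m/s.

5940 m/s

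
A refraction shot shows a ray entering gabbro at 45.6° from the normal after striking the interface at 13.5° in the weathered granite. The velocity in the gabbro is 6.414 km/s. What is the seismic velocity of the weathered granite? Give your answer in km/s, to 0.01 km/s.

Snell's law: sin 13.5°/V₁ = sin 45.6°/V₂.
V₁ = V₂·sin 13.5°/sin 45.6° = 6.414 × 0.3267 = 2.10 km/s.

2.10 km/s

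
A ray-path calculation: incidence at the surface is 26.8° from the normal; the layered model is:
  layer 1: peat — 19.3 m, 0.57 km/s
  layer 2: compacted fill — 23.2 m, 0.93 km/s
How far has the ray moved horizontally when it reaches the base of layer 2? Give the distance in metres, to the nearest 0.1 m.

34.9 m

Ray parameter p = sin 26.8° / 0.57 km/s = 7.9101e-01 s/km.
Layer 1: θ = 26.80°; offset = 19.3·tan 26.80° = 9.749 m.
Layer 2: sin θ = p·0.93 = 0.7356 → θ = 47.36°; offset = 23.2·tan 47.36° = 25.196 m.
Summing the layer offsets gives 34.945 m.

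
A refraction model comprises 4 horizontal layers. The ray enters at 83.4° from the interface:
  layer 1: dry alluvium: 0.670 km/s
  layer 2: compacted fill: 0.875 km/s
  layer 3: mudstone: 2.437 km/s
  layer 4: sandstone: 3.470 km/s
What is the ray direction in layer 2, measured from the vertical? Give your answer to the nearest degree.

From the normal: θ₁ = 90° − 83.4° = 6.6°.
Ray parameter p = sin 6.6° / 0.670 = 1.7155e-01 s/km.
sin θ_2 = p·V_2 = 1.7155e-01 × 0.875 = 0.1501.
θ_2 = arcsin 0.1501 = 8.63°.

9°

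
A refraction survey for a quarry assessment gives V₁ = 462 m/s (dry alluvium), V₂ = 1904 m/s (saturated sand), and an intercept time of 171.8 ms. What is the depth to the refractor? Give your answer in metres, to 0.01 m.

40.91 m

θ_c = arcsin(462/1904) = 14.04°; cos θ_c = 0.9701.
tᵢ = 2h cos θ_c/V₁ ⇒ h = tᵢ·V₁/(2 cos θ_c) = 0.1718·462/(2·0.9701) = 40.91 m.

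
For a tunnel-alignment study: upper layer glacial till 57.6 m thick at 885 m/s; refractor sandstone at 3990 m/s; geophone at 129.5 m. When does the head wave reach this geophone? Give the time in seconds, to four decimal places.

θ_c = arcsin(V₁/V₂) = arcsin(885/3990) = 12.82°, cos θ_c = 0.9751.
Intercept time tᵢ = 2h cos θ_c / V₁ = 2·57.6·0.9751/885 = 0.12693 s.
t = x/V₂ + tᵢ = 129.5/3990 + 0.12693 = 0.15938 s.

0.1594 s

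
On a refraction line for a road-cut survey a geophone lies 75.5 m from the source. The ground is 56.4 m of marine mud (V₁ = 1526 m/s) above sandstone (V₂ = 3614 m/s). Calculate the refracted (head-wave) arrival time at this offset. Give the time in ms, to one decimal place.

87.9 ms

θ_c = arcsin(V₁/V₂) = arcsin(1526/3614) = 24.98°, cos θ_c = 0.9065.
Intercept time tᵢ = 2h cos θ_c / V₁ = 2·56.4·0.9065/1526 = 0.06701 s.
t = x/V₂ + tᵢ = 75.5/3614 + 0.06701 = 0.08790 s.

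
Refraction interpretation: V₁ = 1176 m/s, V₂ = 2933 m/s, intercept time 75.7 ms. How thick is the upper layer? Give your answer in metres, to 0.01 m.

θ_c = arcsin(1176/2933) = 23.64°; cos θ_c = 0.9161.
tᵢ = 2h cos θ_c/V₁ ⇒ h = tᵢ·V₁/(2 cos θ_c) = 0.0757·1176/(2·0.9161) = 48.59 m.

48.59 m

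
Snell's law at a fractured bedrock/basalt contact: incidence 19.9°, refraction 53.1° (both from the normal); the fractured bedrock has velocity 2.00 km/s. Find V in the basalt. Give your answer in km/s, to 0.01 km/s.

Snell's law: sin 19.9°/V₁ = sin 53.1°/V₂.
V₂ = V₁·sin 53.1°/sin 19.9° = 2.00 × 2.3494 = 4.70 km/s.

4.70 km/s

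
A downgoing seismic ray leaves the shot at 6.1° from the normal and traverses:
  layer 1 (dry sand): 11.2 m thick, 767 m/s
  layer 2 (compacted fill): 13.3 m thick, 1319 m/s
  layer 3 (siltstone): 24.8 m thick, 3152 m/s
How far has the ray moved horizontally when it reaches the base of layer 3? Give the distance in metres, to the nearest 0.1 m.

15.7 m

Ray parameter p = sin 6.1° / 767 m/s = 1.3855e-04 s/m.
Layer 1: θ = 6.10°; offset = 11.2·tan 6.10° = 1.197 m.
Layer 2: sin θ = p·1319 = 0.1827 → θ = 10.53°; offset = 13.3·tan 10.53° = 2.472 m.
Layer 3: sin θ = p·3152 = 0.4367 → θ = 25.89°; offset = 24.8·tan 25.89° = 12.039 m.
Summing the layer offsets gives 15.708 m.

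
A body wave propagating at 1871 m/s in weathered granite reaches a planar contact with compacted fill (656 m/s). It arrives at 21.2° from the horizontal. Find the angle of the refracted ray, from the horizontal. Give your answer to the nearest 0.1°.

70.9°

Angle from the normal: 90° − 21.2° = 68.8°.
sin θ₁/V₁ = sin θ₂/V₂ ⇒ sin θ₂ = 656·sin 68.8°/1871 = 656·0.9323/1871 = 0.3269.
θ₂ = sin⁻¹(0.3269) = 19.08° (from vertical).
From the interface: 90° − 19.08° = 70.92°.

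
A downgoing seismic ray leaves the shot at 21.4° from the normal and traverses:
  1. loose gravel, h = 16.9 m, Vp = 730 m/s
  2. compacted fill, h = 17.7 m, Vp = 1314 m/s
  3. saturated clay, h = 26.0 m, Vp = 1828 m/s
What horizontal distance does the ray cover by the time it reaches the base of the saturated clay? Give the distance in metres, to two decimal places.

80.49 m

Apply Snell's law at each interface; in layer i the horizontal offset is hᵢ·tan θᵢ.
Layer 1: θ = 21.40°; offset = 16.9·tan 21.40° = 6.6230 m.
Layer 2: sin θ = 1314·sin 21.4°/730 = 0.6568, θ = 41.05°; offset = 17.7·tan 41.05° = 15.4160 m.
Layer 3: sin θ = 1828·sin 21.4°/730 = 0.9137, θ = 66.02°; offset = 26.0·tan 66.02° = 58.4534 m.
Summing the layer offsets gives 80.4925 m.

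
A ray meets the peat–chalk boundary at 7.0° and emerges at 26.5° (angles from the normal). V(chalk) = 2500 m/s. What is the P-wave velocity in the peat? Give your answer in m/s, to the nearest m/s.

sin 7.0° = 0.1219; sin 26.5° = 0.4462.
V₁ = V₂·(sin θ₁/sin θ₂) = 2500·(0.1219/0.4462) = 682.82 m/s.

683 m/s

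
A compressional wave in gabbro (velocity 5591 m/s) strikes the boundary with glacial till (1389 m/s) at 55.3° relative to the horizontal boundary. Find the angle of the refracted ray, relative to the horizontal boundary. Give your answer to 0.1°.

81.9°

Angle from the normal: 90° − 55.3° = 34.7°.
Snell's law: sin θ₂ = (V₂/V₁)·sin θ₁ = (1389/5591)·sin 34.7° = 0.1414.
θ₂ = arcsin 0.1414 = 8.13° from the normal.
From the interface: 90° − 8.13° = 81.87°.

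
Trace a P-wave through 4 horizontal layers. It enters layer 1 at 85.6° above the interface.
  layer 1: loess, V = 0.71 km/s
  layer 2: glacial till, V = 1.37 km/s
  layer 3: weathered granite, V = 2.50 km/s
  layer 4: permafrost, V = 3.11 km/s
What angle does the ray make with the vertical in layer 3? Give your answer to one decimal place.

From the normal: θ₁ = 90° − 85.6° = 4.4°.
Ray parameter p = sin 4.4° / 0.71 = 1.0805e-01 s/km.
sin θ_3 = p·V_3 = 1.0805e-01 × 2.50 = 0.2701.
θ_3 = arcsin 0.2701 = 15.67°.

15.7°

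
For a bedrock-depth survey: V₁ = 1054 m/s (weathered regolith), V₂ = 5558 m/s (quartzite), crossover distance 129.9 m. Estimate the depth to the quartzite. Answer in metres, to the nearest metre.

x_cross = 2h·√((V₂+V₁)/(V₂−V₁)) → h = x_cross / (2·√((V₂+V₁)/(V₂−V₁))).
√((V₂+V₁)/(V₂−V₁)) = √((5558+1054)/(5558−1054)) = 1.2116.
h = 129.9 / (2·1.2116) = 53.61 m.

54 m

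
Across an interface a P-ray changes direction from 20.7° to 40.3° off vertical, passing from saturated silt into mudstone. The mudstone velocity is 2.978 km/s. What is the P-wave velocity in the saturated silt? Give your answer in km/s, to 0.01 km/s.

1.63 km/s

sin 20.7° = 0.3535; sin 40.3° = 0.6468.
V₁ = V₂·(sin θ₁/sin θ₂) = 2.978·(0.3535/0.6468) = 1.63 km/s.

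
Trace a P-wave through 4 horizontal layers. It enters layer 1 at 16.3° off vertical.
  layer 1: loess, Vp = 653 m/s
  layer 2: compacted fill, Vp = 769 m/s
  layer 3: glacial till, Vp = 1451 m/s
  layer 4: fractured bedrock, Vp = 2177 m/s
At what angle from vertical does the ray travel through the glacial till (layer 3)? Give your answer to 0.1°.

38.6°

Ray parameter p = sin 16.3° / 653 = 4.2981e-04 s/m.
sin θ_3 = p·V_3 = 4.2981e-04 × 1451 = 0.6237.
θ_3 = arcsin 0.6237 = 38.58°.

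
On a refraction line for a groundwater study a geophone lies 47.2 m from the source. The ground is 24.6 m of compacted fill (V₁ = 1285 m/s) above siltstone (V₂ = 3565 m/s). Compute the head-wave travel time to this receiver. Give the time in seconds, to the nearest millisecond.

0.049 s

t = x/V₂ + 2h·√(V₂²−V₁²)/(V₁V₂).
√(V₂²−V₁²) = √(3565²−1285²) = 3325.4 m/s; delay term = 2·24.6·3325.4/(1285·3565) = 0.03571 s.
t = 47.2/3565 + 0.03571 = 0.04895 s.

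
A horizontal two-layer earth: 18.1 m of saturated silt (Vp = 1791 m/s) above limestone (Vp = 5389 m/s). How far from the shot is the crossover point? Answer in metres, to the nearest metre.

51 m

θ_c = arcsin(1791/5389) = 19.41°, so cos θ_c = 0.9432 and tᵢ = 2h cos θ_c/V₁ = 0.0191 s.
At crossover x/V₁ = x/V₂ + tᵢ ⇒ x = tᵢ/(1/V₁ − 1/V₂) = 0.01906/(5.5835e-04 − 1.8556e-04) = 51.14 m.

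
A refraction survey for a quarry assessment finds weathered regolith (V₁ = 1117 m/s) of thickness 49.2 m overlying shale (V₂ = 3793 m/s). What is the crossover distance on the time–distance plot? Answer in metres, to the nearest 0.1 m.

θ_c = arcsin(1117/3793) = 17.13°, so cos θ_c = 0.9557 and tᵢ = 2h cos θ_c/V₁ = 0.0842 s.
At crossover x/V₁ = x/V₂ + tᵢ ⇒ x = tᵢ/(1/V₁ − 1/V₂) = 0.08419/(8.9526e-04 − 2.6364e-04) = 133.29 m.

133.3 m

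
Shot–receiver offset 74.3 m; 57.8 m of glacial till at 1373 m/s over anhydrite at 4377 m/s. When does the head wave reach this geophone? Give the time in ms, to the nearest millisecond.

97 ms

t = x/V₂ + 2h·√(V₂²−V₁²)/(V₁V₂).
√(V₂²−V₁²) = √(4377²−1373²) = 4156.1 m/s; delay term = 2·57.8·4156.1/(1373·4377) = 0.07995 s.
t = 74.3/4377 + 0.07995 = 0.09692 s.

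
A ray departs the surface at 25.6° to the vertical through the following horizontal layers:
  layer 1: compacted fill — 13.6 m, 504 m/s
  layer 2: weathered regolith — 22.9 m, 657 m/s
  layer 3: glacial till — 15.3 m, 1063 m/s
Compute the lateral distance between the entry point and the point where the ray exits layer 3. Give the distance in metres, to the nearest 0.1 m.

p = sin θ₁/V₁ = sin 25.6°/504 = 8.5731e-04 s/m is conserved through the stack.
Layer 1: θ = 25.60°; offset = 13.6·tan 25.60° = 6.516 m.
Layer 2: sin θ = p·657 = 0.5633 → θ = 34.28°; offset = 22.9·tan 34.28° = 15.610 m.
Layer 3: sin θ = p·1063 = 0.9113 → θ = 65.69°; offset = 15.3·tan 65.69° = 33.868 m.
Total horizontal offset = 55.995 m.

56.0 m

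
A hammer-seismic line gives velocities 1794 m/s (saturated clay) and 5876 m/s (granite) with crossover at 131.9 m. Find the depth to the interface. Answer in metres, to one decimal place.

48.1 m

h = (x_cross/2)·√((V₂−V₁)/(V₂+V₁)).
(V₂−V₁)/(V₂+V₁) = (5876−1794)/(5876+1794) = 0.5322; √ = 0.7295.
h = (131.9/2)·0.7295 = 48.11 m.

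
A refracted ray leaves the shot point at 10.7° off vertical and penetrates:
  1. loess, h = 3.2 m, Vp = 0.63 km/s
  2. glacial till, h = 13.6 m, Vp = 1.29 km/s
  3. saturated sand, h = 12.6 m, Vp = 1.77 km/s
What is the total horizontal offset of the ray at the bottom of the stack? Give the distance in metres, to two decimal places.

13.90 m

p = sin θ₁/V₁ = sin 10.7°/0.63 = 2.9471e-01 s/km is conserved through the stack.
Layer 1: θ = 10.70°; offset = 3.2·tan 10.70° = 0.6046 m.
Layer 2: sin θ = p·1.29 = 0.3802 → θ = 22.34°; offset = 13.6·tan 22.34° = 5.5901 m.
Layer 3: sin θ = p·1.77 = 0.5216 → θ = 31.44°; offset = 12.6·tan 31.44° = 7.7037 m.
Total horizontal offset = 13.8985 m.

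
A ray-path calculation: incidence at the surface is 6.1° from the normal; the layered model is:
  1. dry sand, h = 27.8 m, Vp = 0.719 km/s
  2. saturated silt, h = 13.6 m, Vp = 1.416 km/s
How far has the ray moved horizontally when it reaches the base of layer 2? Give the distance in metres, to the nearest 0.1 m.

Apply Snell's law at each interface; in layer i the horizontal offset is hᵢ·tan θᵢ.
Layer 1: θ = 6.10°; offset = 27.8·tan 6.10° = 2.971 m.
Layer 2: sin θ = 1.416·sin 6.1°/0.719 = 0.2093, θ = 12.08°; offset = 13.6·tan 12.08° = 2.911 m.
Summing the layer offsets gives 5.882 m.

5.9 m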